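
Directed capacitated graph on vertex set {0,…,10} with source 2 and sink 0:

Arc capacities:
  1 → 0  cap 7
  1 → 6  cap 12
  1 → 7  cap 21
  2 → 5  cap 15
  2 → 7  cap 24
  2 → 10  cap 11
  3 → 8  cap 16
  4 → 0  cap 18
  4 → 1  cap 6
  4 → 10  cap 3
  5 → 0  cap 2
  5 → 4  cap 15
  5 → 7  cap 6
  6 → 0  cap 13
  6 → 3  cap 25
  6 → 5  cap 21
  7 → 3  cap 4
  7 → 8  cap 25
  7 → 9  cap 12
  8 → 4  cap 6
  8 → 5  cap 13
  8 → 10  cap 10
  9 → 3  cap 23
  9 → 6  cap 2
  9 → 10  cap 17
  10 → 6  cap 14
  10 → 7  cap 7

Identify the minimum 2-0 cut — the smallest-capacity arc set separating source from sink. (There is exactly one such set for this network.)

augment #1: 2→5→0 push 2
augment #2: 2→5→4→0 push 13
augment #3: 2→10→6→0 push 11
augment #4: 2→7→8→4→0 push 5
augment #5: 2→7→9→6→0 push 2
augment #6: 2→7→8→4→1→0 push 1
augment #7: 2→7→8→5→4→1→0 push 2
max flow = 36; residual-reachable set from 2 gives S-side
cut edges (S→T): {(5,0), (5,4), (6,0), (8,4)} total cap 36

Min-cut arcs: {(5,0), (5,4), (6,0), (8,4)} (total capacity 36)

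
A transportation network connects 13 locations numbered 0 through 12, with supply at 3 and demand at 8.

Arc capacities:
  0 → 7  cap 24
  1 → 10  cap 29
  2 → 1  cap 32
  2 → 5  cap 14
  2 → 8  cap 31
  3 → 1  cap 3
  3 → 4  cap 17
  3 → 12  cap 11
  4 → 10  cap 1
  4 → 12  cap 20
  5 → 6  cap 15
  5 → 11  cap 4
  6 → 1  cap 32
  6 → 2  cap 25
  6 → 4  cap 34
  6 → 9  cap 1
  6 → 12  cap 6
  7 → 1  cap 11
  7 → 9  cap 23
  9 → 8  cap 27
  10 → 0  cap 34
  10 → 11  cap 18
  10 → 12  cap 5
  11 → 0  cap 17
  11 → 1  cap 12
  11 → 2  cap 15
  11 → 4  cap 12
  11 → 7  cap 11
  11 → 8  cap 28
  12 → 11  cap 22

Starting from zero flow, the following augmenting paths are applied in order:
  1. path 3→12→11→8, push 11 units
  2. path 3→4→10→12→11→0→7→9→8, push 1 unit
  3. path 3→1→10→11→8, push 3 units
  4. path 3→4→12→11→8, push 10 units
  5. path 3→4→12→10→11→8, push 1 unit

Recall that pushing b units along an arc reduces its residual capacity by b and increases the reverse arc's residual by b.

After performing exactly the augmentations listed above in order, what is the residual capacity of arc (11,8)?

after path 1 (3→12→11→8, push 11): res(11,8)=17
after path 2 (3→4→10→12→11→0→7→9→8, push 1): res(11,8)=17
after path 3 (3→1→10→11→8, push 3): res(11,8)=14
after path 4 (3→4→12→11→8, push 10): res(11,8)=4
after path 5 (3→4→12→10→11→8, push 1): res(11,8)=3

Residual capacity of (11,8): 3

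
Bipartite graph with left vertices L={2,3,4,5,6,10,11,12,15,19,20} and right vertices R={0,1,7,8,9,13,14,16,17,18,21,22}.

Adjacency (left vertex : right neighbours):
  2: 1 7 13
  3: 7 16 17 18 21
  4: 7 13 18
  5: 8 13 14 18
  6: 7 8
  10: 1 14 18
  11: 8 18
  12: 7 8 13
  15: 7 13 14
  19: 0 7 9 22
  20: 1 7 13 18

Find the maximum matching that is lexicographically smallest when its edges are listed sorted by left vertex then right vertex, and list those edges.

Lex-smallest maximum matching: {(2,1), (3,16), (4,7), (5,8), (10,14), (11,18), (12,13), (19,0)}

|M| = 8 (so the lex-smallest maximum matching has 8 edges)
process left vertices in ascending order; for each, take the smallest-labelled available neighbour that still permits 8 edges overall, or leave it unmatched if none does
lex-smallest matching: {2-1, 3-16, 4-7, 5-8, 10-14, 11-18, 12-13, 19-0}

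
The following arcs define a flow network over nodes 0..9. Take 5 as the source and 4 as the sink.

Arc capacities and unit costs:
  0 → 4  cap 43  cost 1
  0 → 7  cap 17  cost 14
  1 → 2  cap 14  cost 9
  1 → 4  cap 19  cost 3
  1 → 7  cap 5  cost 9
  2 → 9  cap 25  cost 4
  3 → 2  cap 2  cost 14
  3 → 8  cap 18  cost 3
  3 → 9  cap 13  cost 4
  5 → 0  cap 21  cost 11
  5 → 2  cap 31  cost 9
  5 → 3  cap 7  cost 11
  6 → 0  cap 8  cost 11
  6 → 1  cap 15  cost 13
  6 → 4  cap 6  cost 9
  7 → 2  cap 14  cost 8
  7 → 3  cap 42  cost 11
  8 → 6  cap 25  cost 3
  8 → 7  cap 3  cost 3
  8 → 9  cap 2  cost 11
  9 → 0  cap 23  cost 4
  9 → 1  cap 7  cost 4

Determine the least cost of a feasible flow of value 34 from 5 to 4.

shortest-cost path #1: 5→0→4 push 21 @ unit cost 12 (adds 252)
shortest-cost path #2: 5→2→9→0→4 push 13 @ unit cost 18 (adds 234)
total cost = 486

Minimum cost for 34 units: 486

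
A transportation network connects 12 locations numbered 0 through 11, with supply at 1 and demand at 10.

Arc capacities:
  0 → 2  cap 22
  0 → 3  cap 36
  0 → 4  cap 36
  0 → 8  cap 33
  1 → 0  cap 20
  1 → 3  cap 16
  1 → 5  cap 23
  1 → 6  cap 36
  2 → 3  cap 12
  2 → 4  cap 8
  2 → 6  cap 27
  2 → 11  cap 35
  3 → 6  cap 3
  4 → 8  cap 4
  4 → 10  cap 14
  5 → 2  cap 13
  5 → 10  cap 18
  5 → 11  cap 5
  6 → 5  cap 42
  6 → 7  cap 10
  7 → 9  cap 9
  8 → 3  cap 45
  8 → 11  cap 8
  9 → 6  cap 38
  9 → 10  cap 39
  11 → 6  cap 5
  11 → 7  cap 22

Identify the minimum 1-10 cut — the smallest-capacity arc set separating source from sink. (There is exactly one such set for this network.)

augment #1: 1→5→10 push 18
augment #2: 1→0→4→10 push 14
augment #3: 1→6→7→9→10 push 9
max flow = 41; residual-reachable set from 1 gives S-side
cut edges (S→T): {(4,10), (5,10), (7,9)} total cap 41

Min-cut arcs: {(4,10), (5,10), (7,9)} (total capacity 41)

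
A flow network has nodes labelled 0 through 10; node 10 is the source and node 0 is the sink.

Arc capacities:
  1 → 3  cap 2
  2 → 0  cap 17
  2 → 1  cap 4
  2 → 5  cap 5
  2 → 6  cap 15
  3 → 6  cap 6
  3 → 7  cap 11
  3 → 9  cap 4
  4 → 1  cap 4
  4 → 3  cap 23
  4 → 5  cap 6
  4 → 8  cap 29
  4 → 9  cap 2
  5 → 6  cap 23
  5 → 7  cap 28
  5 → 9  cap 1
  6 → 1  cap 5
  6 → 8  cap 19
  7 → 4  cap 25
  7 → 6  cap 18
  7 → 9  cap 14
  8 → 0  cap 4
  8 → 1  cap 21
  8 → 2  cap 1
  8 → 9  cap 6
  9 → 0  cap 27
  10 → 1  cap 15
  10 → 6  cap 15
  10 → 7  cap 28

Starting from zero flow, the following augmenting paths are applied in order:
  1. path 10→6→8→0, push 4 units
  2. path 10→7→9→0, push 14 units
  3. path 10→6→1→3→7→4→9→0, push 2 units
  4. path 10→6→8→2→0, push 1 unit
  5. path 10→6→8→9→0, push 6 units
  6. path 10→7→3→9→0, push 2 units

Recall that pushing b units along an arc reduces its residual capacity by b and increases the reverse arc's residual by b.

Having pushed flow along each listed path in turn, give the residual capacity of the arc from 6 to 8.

after path 1 (10→6→8→0, push 4): res(6,8)=15
after path 2 (10→7→9→0, push 14): res(6,8)=15
after path 3 (10→6→1→3→7→4→9→0, push 2): res(6,8)=15
after path 4 (10→6→8→2→0, push 1): res(6,8)=14
after path 5 (10→6→8→9→0, push 6): res(6,8)=8
after path 6 (10→7→3→9→0, push 2): res(6,8)=8

Residual capacity of (6,8): 8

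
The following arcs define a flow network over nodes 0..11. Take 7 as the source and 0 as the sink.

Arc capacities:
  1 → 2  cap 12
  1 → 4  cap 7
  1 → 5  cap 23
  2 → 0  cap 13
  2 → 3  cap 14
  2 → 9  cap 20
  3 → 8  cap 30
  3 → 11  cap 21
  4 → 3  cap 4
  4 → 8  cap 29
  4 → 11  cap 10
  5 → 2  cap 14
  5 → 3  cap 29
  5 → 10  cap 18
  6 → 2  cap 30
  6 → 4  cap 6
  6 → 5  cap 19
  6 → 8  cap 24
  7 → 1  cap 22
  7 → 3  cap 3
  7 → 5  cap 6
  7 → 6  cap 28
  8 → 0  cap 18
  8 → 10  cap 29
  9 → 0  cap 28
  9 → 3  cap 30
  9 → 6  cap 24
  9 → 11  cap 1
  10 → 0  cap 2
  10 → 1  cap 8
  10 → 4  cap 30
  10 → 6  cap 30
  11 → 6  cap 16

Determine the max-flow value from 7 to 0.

augment #1: 7→1→2→0 bottleneck 12, total now 12
augment #2: 7→3→8→0 bottleneck 3, total now 15
augment #3: 7→5→2→0 bottleneck 1, total now 16
augment #4: 7→5→10→0 bottleneck 2, total now 18
augment #5: 7→6→8→0 bottleneck 15, total now 33
augment #6: 7→5→2→9→0 bottleneck 3, total now 36
augment #7: 7→6→2→9→0 bottleneck 13, total now 49
augment #8: 7→1→5→2→9→0 bottleneck 4, total now 53

Maximum flow value: 53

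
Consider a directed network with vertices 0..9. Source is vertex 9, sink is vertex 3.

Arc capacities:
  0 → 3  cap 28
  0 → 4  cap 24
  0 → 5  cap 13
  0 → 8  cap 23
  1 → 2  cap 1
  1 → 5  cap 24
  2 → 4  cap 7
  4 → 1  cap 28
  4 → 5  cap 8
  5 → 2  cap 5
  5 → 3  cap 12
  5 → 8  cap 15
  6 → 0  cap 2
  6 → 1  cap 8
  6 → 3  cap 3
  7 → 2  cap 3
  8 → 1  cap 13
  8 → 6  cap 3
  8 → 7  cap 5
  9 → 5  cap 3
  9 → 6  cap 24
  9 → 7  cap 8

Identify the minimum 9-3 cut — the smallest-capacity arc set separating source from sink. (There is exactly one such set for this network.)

Min-cut arcs: {(5,3), (6,0), (6,3)} (total capacity 17)

augment #1: 9→5→3 push 3
augment #2: 9→6→3 push 3
augment #3: 9→6→0→3 push 2
augment #4: 9→6→1→5→3 push 8
augment #5: 9→7→2→4→5→3 push 1
max flow = 17; residual-reachable set from 9 gives S-side
cut edges (S→T): {(5,3), (6,0), (6,3)} total cap 17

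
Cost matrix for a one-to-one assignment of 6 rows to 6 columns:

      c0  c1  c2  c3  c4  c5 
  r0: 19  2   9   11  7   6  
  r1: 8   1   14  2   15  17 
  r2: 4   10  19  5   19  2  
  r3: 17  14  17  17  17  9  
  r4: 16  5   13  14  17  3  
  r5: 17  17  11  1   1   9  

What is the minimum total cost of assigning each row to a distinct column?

optimal assignment: row0→col1 (cost 2), row1→col3 (cost 2), row2→col0 (cost 4), row3→col2 (cost 17), row4→col5 (cost 3), row5→col4 (cost 1)
total = 2 + 2 + 4 + 17 + 3 + 1 = 29

Minimum assignment cost: 29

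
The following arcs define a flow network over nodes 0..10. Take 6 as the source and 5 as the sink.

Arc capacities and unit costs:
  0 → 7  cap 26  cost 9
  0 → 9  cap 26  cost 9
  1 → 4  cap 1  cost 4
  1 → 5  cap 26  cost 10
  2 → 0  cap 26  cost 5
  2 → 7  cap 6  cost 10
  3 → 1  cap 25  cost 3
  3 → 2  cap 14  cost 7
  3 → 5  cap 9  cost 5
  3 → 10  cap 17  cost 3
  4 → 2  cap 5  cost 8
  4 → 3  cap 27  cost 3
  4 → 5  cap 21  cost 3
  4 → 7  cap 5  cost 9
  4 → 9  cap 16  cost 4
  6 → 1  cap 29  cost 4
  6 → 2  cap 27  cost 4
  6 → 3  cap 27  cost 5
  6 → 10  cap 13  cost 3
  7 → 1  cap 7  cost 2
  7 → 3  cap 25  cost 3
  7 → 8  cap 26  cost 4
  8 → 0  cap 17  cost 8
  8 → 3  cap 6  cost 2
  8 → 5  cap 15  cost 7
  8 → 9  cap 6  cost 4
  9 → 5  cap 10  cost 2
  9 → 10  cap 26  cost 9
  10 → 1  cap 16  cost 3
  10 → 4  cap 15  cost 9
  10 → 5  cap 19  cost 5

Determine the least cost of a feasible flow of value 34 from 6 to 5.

Minimum cost for 34 units: 353

shortest-cost path #1: 6→10→5 push 13 @ unit cost 8 (adds 104)
shortest-cost path #2: 6→3→5 push 9 @ unit cost 10 (adds 90)
shortest-cost path #3: 6→1→4→5 push 1 @ unit cost 11 (adds 11)
shortest-cost path #4: 6→3→10→5 push 6 @ unit cost 13 (adds 78)
shortest-cost path #5: 6→1→5 push 5 @ unit cost 14 (adds 70)
total cost = 353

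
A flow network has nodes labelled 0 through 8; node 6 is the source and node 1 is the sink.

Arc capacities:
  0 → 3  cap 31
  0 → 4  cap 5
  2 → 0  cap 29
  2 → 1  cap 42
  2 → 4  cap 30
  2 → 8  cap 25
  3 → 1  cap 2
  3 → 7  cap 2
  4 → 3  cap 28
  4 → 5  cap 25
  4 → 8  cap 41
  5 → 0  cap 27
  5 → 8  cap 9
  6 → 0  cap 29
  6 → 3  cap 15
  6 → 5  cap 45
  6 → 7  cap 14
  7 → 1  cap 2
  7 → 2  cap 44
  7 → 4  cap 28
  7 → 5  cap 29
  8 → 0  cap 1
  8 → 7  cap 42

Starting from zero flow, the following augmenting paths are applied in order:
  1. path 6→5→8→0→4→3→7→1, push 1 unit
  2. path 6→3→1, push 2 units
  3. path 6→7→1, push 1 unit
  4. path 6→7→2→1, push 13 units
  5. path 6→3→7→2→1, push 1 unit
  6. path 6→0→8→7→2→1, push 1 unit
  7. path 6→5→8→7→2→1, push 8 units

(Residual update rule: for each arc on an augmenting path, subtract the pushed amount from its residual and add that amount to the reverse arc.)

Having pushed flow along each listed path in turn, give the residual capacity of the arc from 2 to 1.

after path 1 (6→5→8→0→4→3→7→1, push 1): res(2,1)=42
after path 2 (6→3→1, push 2): res(2,1)=42
after path 3 (6→7→1, push 1): res(2,1)=42
after path 4 (6→7→2→1, push 13): res(2,1)=29
after path 5 (6→3→7→2→1, push 1): res(2,1)=28
after path 6 (6→0→8→7→2→1, push 1): res(2,1)=27
after path 7 (6→5→8→7→2→1, push 8): res(2,1)=19

Residual capacity of (2,1): 19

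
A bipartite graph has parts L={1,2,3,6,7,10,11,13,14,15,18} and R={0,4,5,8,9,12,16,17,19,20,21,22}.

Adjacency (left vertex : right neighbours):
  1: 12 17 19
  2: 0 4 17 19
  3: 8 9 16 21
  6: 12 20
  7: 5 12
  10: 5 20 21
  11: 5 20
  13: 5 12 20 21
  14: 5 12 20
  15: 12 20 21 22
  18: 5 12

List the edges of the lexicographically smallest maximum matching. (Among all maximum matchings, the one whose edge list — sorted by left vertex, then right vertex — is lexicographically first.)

|M| = 8 (so the lex-smallest maximum matching has 8 edges)
process left vertices in ascending order; for each, take the smallest-labelled available neighbour that still permits 8 edges overall, or leave it unmatched if none does
lex-smallest matching: {1-17, 2-0, 3-8, 6-12, 7-5, 10-20, 13-21, 15-22}

Lex-smallest maximum matching: {(1,17), (2,0), (3,8), (6,12), (7,5), (10,20), (13,21), (15,22)}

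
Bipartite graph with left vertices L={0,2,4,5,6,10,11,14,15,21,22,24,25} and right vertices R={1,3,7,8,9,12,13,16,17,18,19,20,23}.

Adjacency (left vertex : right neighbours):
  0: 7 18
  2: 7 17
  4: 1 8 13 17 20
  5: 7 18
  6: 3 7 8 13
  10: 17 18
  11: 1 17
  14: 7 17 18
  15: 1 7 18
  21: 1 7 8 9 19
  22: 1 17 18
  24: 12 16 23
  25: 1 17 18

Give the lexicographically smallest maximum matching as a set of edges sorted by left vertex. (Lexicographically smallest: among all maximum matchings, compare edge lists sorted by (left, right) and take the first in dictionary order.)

Lex-smallest maximum matching: {(0,7), (2,17), (4,8), (5,18), (6,3), (11,1), (21,9), (24,12)}

|M| = 8 (so the lex-smallest maximum matching has 8 edges)
process left vertices in ascending order; for each, take the smallest-labelled available neighbour that still permits 8 edges overall, or leave it unmatched if none does
lex-smallest matching: {0-7, 2-17, 4-8, 5-18, 6-3, 11-1, 21-9, 24-12}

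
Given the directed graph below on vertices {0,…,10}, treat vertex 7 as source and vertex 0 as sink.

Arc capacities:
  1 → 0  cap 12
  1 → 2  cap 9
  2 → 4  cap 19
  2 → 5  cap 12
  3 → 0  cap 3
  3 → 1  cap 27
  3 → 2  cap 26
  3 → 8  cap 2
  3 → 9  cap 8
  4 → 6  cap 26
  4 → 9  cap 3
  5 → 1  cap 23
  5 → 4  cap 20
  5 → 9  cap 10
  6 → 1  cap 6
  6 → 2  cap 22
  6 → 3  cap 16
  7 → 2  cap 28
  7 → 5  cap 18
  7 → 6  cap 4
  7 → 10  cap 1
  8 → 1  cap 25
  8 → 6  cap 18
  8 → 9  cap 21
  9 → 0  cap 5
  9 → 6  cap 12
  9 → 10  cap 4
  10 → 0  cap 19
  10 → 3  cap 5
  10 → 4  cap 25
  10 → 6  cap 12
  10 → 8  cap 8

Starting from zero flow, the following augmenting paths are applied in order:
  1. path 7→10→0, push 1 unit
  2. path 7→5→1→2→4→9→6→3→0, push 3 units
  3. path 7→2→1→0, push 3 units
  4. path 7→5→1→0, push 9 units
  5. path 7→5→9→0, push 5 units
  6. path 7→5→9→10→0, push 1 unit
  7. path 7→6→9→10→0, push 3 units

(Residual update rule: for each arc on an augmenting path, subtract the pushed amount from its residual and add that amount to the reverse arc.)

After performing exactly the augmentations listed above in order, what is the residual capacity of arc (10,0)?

after path 1 (7→10→0, push 1): res(10,0)=18
after path 2 (7→5→1→2→4→9→6→3→0, push 3): res(10,0)=18
after path 3 (7→2→1→0, push 3): res(10,0)=18
after path 4 (7→5→1→0, push 9): res(10,0)=18
after path 5 (7→5→9→0, push 5): res(10,0)=18
after path 6 (7→5→9→10→0, push 1): res(10,0)=17
after path 7 (7→6→9→10→0, push 3): res(10,0)=14

Residual capacity of (10,0): 14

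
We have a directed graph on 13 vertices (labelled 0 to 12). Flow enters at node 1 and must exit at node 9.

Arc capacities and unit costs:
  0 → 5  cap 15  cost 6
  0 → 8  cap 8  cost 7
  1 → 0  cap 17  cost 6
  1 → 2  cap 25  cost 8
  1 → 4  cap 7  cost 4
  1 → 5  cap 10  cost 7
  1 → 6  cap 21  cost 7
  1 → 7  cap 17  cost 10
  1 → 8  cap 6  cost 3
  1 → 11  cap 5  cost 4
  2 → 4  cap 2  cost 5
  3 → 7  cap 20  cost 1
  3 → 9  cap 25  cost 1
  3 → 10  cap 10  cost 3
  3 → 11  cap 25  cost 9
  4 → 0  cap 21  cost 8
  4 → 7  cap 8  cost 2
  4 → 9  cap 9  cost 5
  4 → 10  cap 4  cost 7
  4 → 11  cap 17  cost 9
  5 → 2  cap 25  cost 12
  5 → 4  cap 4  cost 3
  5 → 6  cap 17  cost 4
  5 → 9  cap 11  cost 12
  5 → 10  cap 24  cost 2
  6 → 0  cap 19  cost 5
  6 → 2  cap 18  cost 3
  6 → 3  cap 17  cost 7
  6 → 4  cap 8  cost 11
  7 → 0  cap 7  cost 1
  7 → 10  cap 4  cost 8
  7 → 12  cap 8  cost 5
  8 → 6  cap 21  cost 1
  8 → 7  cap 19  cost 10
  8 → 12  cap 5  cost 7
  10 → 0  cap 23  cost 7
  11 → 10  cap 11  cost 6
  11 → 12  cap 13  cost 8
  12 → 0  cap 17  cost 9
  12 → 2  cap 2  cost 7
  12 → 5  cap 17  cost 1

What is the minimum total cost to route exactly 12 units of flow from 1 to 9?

Minimum cost for 12 units: 123

shortest-cost path #1: 1→4→9 push 7 @ unit cost 9 (adds 63)
shortest-cost path #2: 1→8→6→3→9 push 5 @ unit cost 12 (adds 60)
total cost = 123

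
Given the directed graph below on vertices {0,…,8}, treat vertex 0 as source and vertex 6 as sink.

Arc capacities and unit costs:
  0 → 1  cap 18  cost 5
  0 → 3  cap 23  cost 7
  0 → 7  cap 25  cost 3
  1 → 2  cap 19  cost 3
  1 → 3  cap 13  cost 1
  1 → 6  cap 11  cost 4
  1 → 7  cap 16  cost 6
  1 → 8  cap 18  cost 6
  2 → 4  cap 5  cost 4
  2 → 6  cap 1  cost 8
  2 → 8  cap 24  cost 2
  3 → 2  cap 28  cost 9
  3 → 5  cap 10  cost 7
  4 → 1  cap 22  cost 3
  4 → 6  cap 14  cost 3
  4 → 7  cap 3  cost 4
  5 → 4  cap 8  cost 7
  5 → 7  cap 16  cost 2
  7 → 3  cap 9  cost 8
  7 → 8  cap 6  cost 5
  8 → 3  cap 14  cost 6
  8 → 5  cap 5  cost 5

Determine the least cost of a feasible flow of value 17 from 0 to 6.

Minimum cost for 17 units: 190

shortest-cost path #1: 0→1→6 push 11 @ unit cost 9 (adds 99)
shortest-cost path #2: 0→1→2→4→6 push 5 @ unit cost 15 (adds 75)
shortest-cost path #3: 0→1→2→6 push 1 @ unit cost 16 (adds 16)
total cost = 190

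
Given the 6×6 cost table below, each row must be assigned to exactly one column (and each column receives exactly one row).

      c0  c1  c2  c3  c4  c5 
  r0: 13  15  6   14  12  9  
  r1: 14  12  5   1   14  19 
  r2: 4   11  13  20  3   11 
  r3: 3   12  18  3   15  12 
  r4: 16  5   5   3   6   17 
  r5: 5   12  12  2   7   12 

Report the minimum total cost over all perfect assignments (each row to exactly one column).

optimal assignment: row0→col5 (cost 9), row1→col2 (cost 5), row2→col4 (cost 3), row3→col0 (cost 3), row4→col1 (cost 5), row5→col3 (cost 2)
total = 9 + 5 + 3 + 3 + 5 + 2 = 27

Minimum assignment cost: 27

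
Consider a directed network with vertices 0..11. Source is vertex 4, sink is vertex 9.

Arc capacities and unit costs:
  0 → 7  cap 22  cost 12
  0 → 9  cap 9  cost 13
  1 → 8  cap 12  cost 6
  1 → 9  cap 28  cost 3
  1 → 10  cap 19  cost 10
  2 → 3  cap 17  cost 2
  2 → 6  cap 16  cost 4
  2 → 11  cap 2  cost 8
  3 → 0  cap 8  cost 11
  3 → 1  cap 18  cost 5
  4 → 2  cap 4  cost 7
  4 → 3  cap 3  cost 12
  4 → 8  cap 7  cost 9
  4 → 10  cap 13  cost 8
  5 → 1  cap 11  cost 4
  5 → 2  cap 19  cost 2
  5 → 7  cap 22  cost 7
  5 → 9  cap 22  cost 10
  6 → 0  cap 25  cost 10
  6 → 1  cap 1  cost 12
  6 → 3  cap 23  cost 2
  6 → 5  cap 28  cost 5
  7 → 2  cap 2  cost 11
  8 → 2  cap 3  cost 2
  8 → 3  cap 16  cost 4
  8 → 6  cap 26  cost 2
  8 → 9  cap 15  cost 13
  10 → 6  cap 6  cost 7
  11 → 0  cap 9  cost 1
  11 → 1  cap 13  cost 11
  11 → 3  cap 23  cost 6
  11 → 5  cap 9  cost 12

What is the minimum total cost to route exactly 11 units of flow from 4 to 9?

shortest-cost path #1: 4→2→3→1→9 push 4 @ unit cost 17 (adds 68)
shortest-cost path #2: 4→3→1→9 push 3 @ unit cost 20 (adds 60)
shortest-cost path #3: 4→8→3→1→9 push 4 @ unit cost 21 (adds 84)
total cost = 212

Minimum cost for 11 units: 212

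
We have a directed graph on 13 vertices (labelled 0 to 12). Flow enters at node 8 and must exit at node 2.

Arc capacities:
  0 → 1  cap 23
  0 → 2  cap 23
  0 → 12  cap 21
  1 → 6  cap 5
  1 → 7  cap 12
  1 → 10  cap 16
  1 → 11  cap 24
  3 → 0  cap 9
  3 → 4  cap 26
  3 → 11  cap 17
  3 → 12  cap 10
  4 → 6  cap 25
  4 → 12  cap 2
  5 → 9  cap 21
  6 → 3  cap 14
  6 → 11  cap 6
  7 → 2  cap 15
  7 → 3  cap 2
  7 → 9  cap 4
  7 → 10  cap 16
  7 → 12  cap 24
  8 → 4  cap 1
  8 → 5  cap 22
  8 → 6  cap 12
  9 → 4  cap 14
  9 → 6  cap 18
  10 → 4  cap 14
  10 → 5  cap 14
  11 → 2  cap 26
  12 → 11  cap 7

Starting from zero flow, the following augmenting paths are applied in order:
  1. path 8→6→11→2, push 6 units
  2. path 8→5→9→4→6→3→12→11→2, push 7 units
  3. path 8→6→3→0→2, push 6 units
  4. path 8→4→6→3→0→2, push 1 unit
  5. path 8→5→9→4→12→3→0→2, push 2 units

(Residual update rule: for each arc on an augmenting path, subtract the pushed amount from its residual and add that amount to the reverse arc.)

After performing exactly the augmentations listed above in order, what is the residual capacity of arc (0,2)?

Residual capacity of (0,2): 14

after path 1 (8→6→11→2, push 6): res(0,2)=23
after path 2 (8→5→9→4→6→3→12→11→2, push 7): res(0,2)=23
after path 3 (8→6→3→0→2, push 6): res(0,2)=17
after path 4 (8→4→6→3→0→2, push 1): res(0,2)=16
after path 5 (8→5→9→4→12→3→0→2, push 2): res(0,2)=14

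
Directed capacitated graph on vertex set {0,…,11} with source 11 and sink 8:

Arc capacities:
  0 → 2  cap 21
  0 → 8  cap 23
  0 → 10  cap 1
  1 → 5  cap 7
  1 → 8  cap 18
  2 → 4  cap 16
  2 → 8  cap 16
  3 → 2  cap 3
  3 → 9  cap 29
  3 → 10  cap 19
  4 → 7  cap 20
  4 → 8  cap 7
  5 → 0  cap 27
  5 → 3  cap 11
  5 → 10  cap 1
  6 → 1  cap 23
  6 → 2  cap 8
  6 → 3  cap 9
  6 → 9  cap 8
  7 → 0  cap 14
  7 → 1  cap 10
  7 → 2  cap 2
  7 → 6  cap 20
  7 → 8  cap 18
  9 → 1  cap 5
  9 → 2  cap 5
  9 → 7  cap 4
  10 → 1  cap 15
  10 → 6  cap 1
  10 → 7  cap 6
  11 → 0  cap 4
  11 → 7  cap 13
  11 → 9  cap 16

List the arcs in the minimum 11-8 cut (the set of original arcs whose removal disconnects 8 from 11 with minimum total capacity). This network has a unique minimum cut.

augment #1: 11→0→8 push 4
augment #2: 11→7→8 push 13
augment #3: 11→9→1→8 push 5
augment #4: 11→9→2→8 push 5
augment #5: 11→9→7→8 push 4
max flow = 31; residual-reachable set from 11 gives S-side
cut edges (S→T): {(9,1), (9,2), (9,7), (11,0), (11,7)} total cap 31

Min-cut arcs: {(9,1), (9,2), (9,7), (11,0), (11,7)} (total capacity 31)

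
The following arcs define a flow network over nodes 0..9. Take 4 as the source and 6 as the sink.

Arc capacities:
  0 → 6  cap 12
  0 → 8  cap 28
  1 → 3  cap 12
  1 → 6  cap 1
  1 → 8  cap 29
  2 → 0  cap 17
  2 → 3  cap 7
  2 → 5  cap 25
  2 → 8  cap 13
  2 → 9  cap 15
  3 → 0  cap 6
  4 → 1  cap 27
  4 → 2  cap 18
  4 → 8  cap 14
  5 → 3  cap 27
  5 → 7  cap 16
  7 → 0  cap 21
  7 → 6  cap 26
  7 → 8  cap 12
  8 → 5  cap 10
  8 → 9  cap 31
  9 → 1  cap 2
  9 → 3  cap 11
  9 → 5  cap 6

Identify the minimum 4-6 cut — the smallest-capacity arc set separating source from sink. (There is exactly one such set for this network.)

augment #1: 4→1→6 push 1
augment #2: 4→2→0→6 push 12
augment #3: 4→2→5→7→6 push 6
augment #4: 4→8→5→7→6 push 10
max flow = 29; residual-reachable set from 4 gives S-side
cut edges (S→T): {(0,6), (1,6), (5,7)} total cap 29

Min-cut arcs: {(0,6), (1,6), (5,7)} (total capacity 29)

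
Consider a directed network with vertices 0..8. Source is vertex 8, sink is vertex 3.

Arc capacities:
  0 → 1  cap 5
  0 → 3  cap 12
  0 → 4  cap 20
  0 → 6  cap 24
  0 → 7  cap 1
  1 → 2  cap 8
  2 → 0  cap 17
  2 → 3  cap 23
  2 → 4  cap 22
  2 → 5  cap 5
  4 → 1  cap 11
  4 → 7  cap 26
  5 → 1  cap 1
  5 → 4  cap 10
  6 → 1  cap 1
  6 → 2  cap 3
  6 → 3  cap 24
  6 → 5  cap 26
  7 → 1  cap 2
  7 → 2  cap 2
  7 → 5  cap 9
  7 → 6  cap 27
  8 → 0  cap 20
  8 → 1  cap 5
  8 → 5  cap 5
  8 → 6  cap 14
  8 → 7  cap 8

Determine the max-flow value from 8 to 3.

Maximum flow value: 49

augment #1: 8→0→3 bottleneck 12, total now 12
augment #2: 8→6→3 bottleneck 14, total now 26
augment #3: 8→0→6→3 bottleneck 8, total now 34
augment #4: 8→1→2→3 bottleneck 5, total now 39
augment #5: 8→7→2→3 bottleneck 2, total now 41
augment #6: 8→7→6→3 bottleneck 2, total now 43
augment #7: 8→5→1→2→3 bottleneck 1, total now 44
augment #8: 8→7→1→2→3 bottleneck 2, total now 46
augment #9: 8→7→6→2→3 bottleneck 2, total now 48
augment #10: 8→5→4→7→6→2→3 bottleneck 1, total now 49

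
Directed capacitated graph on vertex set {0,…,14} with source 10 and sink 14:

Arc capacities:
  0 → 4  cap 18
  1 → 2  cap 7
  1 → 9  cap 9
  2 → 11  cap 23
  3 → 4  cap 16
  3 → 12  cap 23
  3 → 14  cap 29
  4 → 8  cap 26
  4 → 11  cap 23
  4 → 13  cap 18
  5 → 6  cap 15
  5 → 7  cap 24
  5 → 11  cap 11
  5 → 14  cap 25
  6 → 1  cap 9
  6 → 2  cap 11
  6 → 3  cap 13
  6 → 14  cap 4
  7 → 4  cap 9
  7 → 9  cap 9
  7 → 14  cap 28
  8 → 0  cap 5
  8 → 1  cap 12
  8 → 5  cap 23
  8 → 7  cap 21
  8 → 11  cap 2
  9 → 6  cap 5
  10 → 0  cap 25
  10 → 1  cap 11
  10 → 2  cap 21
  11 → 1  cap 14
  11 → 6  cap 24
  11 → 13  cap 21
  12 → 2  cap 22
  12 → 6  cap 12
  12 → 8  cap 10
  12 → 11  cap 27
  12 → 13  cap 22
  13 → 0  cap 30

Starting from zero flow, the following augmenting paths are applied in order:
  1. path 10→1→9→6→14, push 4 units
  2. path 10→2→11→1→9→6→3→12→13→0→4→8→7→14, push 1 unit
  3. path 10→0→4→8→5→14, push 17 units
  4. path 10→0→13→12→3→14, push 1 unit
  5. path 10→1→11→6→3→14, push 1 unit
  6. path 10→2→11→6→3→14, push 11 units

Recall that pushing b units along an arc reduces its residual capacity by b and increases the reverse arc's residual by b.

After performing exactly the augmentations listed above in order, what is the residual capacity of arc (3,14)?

after path 1 (10→1→9→6→14, push 4): res(3,14)=29
after path 2 (10→2→11→1→9→6→3→12→13→0→4→8→7→14, push 1): res(3,14)=29
after path 3 (10→0→4→8→5→14, push 17): res(3,14)=29
after path 4 (10→0→13→12→3→14, push 1): res(3,14)=28
after path 5 (10→1→11→6→3→14, push 1): res(3,14)=27
after path 6 (10→2→11→6→3→14, push 11): res(3,14)=16

Residual capacity of (3,14): 16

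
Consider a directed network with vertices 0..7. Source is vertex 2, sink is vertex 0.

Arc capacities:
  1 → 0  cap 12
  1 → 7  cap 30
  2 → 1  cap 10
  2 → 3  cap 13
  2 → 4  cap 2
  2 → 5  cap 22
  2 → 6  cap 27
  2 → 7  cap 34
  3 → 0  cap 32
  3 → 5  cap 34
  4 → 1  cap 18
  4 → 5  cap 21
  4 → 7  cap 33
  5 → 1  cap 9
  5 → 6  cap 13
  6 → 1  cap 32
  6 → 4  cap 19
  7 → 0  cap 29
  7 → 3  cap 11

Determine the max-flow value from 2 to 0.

Maximum flow value: 65

augment #1: 2→1→0 bottleneck 10, total now 10
augment #2: 2→3→0 bottleneck 13, total now 23
augment #3: 2→7→0 bottleneck 29, total now 52
augment #4: 2→4→1→0 bottleneck 2, total now 54
augment #5: 2→7→3→0 bottleneck 5, total now 59
augment #6: 2→5→1→7→3→0 bottleneck 6, total now 65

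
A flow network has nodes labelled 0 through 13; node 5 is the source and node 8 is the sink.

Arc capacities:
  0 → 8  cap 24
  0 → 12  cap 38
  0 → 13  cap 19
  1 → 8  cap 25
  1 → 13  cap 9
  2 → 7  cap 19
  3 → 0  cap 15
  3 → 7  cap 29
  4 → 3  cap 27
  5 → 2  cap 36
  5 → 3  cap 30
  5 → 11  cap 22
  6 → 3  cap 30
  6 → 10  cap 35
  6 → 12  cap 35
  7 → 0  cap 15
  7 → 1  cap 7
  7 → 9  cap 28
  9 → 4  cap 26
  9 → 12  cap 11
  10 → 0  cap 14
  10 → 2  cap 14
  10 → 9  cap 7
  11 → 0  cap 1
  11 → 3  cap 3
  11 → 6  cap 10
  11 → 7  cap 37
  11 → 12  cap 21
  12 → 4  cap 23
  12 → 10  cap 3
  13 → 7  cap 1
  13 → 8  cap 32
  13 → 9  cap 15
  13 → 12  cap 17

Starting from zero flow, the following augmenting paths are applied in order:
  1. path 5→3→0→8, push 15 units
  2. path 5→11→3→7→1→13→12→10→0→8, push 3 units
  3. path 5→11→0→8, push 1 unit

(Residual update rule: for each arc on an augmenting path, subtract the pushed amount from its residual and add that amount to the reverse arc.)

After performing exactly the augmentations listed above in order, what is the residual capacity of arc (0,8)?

Residual capacity of (0,8): 5

after path 1 (5→3→0→8, push 15): res(0,8)=9
after path 2 (5→11→3→7→1→13→12→10→0→8, push 3): res(0,8)=6
after path 3 (5→11→0→8, push 1): res(0,8)=5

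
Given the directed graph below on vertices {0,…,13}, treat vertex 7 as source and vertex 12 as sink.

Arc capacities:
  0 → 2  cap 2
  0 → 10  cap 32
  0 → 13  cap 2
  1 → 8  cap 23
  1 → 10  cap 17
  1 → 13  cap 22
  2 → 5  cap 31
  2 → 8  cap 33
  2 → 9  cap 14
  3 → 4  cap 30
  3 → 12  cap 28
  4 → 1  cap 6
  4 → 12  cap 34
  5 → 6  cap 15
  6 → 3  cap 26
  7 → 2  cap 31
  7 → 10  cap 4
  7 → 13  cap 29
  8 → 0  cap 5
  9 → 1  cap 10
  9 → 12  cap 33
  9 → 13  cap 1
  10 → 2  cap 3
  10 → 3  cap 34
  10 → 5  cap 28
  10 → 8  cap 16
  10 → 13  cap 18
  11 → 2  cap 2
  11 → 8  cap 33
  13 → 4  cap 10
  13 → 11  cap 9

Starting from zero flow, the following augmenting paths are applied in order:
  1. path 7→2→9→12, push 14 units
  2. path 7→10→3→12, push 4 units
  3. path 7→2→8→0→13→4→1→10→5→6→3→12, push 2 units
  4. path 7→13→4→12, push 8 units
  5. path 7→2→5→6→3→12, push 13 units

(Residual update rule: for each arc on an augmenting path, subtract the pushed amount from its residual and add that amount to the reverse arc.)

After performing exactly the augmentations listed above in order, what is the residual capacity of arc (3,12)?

after path 1 (7→2→9→12, push 14): res(3,12)=28
after path 2 (7→10→3→12, push 4): res(3,12)=24
after path 3 (7→2→8→0→13→4→1→10→5→6→3→12, push 2): res(3,12)=22
after path 4 (7→13→4→12, push 8): res(3,12)=22
after path 5 (7→2→5→6→3→12, push 13): res(3,12)=9

Residual capacity of (3,12): 9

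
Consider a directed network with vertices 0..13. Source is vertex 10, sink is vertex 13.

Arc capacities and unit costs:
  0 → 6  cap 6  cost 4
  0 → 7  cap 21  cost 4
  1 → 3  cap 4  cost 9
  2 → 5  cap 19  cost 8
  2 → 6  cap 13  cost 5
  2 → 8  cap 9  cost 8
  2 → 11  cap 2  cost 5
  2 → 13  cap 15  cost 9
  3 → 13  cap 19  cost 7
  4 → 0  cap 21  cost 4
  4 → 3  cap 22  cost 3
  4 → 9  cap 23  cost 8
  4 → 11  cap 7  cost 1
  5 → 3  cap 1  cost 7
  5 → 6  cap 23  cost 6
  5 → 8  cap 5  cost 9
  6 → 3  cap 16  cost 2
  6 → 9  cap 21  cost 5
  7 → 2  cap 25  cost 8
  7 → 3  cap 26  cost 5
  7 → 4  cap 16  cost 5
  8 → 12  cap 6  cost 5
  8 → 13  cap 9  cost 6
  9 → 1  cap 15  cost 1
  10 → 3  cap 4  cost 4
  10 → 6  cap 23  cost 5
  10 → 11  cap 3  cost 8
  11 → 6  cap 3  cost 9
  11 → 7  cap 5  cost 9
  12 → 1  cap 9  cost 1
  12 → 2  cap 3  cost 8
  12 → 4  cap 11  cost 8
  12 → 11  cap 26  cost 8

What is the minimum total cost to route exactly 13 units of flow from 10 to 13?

shortest-cost path #1: 10→3→13 push 4 @ unit cost 11 (adds 44)
shortest-cost path #2: 10→6→3→13 push 9 @ unit cost 14 (adds 126)
total cost = 170

Minimum cost for 13 units: 170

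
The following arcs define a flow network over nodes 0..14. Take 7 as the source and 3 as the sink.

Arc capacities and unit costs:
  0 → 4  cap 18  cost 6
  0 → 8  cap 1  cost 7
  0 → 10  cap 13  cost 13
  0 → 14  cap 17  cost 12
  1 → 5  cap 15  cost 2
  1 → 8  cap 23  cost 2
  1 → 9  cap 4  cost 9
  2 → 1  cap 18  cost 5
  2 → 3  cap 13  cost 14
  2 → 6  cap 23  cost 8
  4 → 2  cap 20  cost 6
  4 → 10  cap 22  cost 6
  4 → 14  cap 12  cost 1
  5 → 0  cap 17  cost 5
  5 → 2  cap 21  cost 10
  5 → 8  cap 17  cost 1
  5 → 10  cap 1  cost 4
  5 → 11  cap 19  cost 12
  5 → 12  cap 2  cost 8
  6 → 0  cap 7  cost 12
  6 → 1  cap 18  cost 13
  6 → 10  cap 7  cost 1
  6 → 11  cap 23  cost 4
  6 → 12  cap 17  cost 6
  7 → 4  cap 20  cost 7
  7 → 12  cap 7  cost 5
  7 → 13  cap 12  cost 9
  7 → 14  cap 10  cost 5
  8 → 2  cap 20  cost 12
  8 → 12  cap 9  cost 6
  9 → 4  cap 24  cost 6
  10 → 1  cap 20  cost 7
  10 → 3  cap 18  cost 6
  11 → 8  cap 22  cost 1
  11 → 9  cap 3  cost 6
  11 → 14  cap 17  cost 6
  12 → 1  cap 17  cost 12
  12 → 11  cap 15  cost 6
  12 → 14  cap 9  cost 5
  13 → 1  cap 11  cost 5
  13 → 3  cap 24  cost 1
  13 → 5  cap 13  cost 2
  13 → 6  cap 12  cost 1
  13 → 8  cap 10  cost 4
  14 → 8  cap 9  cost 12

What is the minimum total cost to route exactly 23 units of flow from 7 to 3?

shortest-cost path #1: 7→13→3 push 12 @ unit cost 10 (adds 120)
shortest-cost path #2: 7→4→10→3 push 11 @ unit cost 19 (adds 209)
total cost = 329

Minimum cost for 23 units: 329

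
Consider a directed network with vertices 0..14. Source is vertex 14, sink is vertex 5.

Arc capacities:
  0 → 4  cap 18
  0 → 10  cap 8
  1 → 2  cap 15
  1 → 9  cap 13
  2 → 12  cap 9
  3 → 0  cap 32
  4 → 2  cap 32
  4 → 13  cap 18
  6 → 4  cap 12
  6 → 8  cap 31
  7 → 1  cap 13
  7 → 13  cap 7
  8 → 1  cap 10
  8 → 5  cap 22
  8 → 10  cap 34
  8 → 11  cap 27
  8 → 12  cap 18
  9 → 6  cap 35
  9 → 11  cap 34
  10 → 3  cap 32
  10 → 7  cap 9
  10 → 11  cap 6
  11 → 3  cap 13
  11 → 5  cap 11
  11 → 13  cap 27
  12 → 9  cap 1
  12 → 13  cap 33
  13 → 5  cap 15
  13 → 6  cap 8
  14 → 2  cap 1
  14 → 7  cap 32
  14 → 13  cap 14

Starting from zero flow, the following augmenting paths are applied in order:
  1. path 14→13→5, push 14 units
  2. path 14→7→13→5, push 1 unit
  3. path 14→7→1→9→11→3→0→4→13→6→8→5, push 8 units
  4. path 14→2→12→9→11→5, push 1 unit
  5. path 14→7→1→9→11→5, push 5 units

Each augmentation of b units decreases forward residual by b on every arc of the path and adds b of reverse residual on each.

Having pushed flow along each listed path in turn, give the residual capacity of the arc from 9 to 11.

after path 1 (14→13→5, push 14): res(9,11)=34
after path 2 (14→7→13→5, push 1): res(9,11)=34
after path 3 (14→7→1→9→11→3→0→4→13→6→8→5, push 8): res(9,11)=26
after path 4 (14→2→12→9→11→5, push 1): res(9,11)=25
after path 5 (14→7→1→9→11→5, push 5): res(9,11)=20

Residual capacity of (9,11): 20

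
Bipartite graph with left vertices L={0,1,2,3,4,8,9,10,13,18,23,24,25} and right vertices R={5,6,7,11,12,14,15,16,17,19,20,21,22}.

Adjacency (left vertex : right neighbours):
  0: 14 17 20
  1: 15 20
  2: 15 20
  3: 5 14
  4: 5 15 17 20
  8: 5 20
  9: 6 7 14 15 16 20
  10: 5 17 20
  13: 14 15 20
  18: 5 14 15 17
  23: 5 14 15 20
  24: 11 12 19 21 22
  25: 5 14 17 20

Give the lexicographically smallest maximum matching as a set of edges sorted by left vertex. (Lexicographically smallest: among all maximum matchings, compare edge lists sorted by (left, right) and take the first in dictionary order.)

Lex-smallest maximum matching: {(0,14), (1,15), (2,20), (3,5), (4,17), (9,6), (24,11)}

|M| = 7 (so the lex-smallest maximum matching has 7 edges)
process left vertices in ascending order; for each, take the smallest-labelled available neighbour that still permits 7 edges overall, or leave it unmatched if none does
lex-smallest matching: {0-14, 1-15, 2-20, 3-5, 4-17, 9-6, 24-11}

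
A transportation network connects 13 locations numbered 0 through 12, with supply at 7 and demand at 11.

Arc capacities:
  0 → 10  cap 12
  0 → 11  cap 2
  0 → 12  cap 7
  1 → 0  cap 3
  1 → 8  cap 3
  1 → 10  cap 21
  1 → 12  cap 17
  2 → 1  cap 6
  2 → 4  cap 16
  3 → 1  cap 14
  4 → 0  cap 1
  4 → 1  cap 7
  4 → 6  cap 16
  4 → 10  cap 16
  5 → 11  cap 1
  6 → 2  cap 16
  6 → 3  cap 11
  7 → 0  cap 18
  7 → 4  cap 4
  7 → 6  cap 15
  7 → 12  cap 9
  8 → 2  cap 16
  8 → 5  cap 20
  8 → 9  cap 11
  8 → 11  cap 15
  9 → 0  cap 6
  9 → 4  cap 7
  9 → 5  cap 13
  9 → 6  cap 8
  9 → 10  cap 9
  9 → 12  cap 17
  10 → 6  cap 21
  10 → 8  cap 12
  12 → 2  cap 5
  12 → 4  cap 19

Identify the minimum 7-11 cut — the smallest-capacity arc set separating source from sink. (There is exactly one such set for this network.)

Min-cut arcs: {(0,11), (1,8), (10,8)} (total capacity 17)

augment #1: 7→0→11 push 2
augment #2: 7→0→10→8→11 push 12
augment #3: 7→4→1→8→11 push 3
max flow = 17; residual-reachable set from 7 gives S-side
cut edges (S→T): {(0,11), (1,8), (10,8)} total cap 17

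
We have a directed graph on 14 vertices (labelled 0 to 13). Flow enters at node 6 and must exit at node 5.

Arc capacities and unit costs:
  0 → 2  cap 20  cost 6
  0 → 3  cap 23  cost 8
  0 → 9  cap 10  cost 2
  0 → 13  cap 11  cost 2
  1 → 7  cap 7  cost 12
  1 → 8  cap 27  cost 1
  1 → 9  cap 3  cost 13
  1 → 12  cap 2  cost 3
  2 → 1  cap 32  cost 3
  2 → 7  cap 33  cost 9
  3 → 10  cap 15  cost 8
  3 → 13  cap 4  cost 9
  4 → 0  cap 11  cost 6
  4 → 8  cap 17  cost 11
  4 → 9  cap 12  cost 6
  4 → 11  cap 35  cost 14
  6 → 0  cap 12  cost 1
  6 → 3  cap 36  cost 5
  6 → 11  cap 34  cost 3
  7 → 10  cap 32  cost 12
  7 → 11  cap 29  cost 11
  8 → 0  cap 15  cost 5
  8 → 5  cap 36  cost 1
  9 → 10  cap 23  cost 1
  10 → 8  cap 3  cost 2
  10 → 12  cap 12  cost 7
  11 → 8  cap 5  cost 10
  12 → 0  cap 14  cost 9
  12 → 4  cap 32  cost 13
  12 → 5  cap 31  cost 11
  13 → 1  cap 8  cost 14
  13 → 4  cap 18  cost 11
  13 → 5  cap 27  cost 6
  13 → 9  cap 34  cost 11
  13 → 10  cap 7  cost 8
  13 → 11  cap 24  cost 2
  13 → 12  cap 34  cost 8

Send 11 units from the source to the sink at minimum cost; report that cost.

shortest-cost path #1: 6→0→9→10→8→5 push 3 @ unit cost 7 (adds 21)
shortest-cost path #2: 6→0→13→5 push 8 @ unit cost 9 (adds 72)
total cost = 93

Minimum cost for 11 units: 93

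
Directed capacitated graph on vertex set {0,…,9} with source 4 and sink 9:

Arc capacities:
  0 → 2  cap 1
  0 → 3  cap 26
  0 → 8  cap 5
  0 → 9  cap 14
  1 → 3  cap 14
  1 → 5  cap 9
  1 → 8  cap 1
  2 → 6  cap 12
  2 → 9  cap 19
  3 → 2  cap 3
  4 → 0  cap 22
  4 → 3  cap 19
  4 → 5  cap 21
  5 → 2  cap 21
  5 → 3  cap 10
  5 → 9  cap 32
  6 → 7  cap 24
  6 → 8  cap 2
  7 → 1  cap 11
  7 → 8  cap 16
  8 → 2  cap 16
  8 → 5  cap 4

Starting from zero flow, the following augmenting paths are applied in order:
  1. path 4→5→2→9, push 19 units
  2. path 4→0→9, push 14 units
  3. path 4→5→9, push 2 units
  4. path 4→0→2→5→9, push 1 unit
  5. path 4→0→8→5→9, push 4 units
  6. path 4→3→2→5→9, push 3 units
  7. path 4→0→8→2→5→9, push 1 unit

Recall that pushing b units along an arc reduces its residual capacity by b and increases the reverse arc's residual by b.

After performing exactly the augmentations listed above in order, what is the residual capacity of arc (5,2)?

after path 1 (4→5→2→9, push 19): res(5,2)=2
after path 2 (4→0→9, push 14): res(5,2)=2
after path 3 (4→5→9, push 2): res(5,2)=2
after path 4 (4→0→2→5→9, push 1): res(5,2)=3
after path 5 (4→0→8→5→9, push 4): res(5,2)=3
after path 6 (4→3→2→5→9, push 3): res(5,2)=6
after path 7 (4→0→8→2→5→9, push 1): res(5,2)=7

Residual capacity of (5,2): 7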